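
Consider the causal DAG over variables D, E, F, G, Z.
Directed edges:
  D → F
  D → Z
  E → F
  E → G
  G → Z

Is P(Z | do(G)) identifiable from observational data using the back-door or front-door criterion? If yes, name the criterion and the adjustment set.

P(Z|do(G)): backdoor, adjust for ∅.

desc(G)\{G}={Z}; candidates ⊆ {D,E,F}.
∅: G⊥Z given ∅ in G with G→· removed — back-door holds.
P(Z|do(G)) = P(Z|G) — no adjustment needed.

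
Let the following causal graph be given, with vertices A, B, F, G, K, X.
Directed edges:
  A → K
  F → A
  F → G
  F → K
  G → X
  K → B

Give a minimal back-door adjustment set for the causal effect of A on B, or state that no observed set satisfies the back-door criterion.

desc(A)\{A}={B,K}; candidates ⊆ {F,G,X}.
size 0: {}; under {} A still reaches {B,F,G,K,X} ∋ B.
{F}: A⊥B given {F} in G with A→· removed — back-door holds.

A→B: minimal back-door set {F}.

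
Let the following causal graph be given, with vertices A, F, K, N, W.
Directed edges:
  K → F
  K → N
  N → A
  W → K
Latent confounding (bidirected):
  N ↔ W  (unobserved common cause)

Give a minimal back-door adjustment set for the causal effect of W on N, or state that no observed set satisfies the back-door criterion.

W→N: no observed back-door set.

desc(W)\{W}={A,F,K,N}; candidates ⊆ {—}.
W↔N: latent back-door arc(s) into W.
size 0: {}; under {} W still reaches {A,N} ∋ N.
W↔N cannot be blocked by any observed set — no back-door set.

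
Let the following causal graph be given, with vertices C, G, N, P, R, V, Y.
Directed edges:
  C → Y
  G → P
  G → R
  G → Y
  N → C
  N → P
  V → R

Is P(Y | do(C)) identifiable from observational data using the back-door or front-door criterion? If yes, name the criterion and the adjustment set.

desc(C)\{C}={Y}; candidates ⊆ {G,N,P,R,V}.
∅: C⊥Y given ∅ in G with C→· removed — back-door holds.
P(Y|do(C)) = P(Y|C) — no adjustment needed.

P(Y|do(C)): backdoor, adjust for ∅.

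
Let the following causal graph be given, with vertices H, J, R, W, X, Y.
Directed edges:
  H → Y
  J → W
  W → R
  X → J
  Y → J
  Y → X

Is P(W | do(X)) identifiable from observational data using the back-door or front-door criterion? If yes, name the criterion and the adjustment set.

desc(X)\{X}={J,R,W}; candidates ⊆ {H,Y}.
size 0: {}; under {} X still reaches {H,J,R,W,Y} ∋ W.
{Y}: X⊥W given {Y} in G with X→· removed — back-door holds.
P(W|do(X)) = Σ_{Y} P(W|X,Y)·P(Y).

P(W|do(X)): backdoor, adjust for {Y}.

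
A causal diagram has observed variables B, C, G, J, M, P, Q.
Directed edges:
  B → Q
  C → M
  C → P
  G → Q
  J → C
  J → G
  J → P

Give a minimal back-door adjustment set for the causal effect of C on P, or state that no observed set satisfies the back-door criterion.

C→P: minimal back-door set {J}.

desc(C)\{C}={M,P}; candidates ⊆ {B,G,J,Q}.
size 0: {}; under {} C still reaches {G,J,P,Q} ∋ P.
{J}: C⊥P given {J} in G with C→· removed — back-door holds.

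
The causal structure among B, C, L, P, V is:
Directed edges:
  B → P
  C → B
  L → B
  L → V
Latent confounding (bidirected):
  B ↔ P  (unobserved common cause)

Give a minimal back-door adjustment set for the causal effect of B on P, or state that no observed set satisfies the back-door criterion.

B→P: no observed back-door set.

desc(B)\{B}={P}; candidates ⊆ {C,L,V}.
B↔P: latent back-door arc(s) into B.
size 0: {}; under {} B still reaches {C,L,P,V} ∋ P.
size 1: {C}, {L}, {V}; under {C} B still reaches {L,P,V} ∋ P.
size 2: {C,L}, {C,V}, {L,V}; under {C,L} B still reaches {P} ∋ P.
B↔P cannot be blocked by any observed set — no back-door set.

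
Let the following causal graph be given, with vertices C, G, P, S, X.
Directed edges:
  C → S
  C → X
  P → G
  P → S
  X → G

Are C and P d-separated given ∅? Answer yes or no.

Yes — C ⊥ P | ∅.

Bayes-Ball from C | ∅ reaches {G,S,X}.
P ∉ reach(C|∅) ⇒ C ⊥ P | ∅.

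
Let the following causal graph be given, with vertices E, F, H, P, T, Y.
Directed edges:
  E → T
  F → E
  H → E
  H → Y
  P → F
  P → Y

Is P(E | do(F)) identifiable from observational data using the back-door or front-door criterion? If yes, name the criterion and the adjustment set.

desc(F)\{F}={E,T}; candidates ⊆ {H,P,Y}.
∅: F⊥E given ∅ in G with F→· removed — back-door holds.
P(E|do(F)) = P(E|F) — no adjustment needed.

P(E|do(F)): backdoor, adjust for ∅.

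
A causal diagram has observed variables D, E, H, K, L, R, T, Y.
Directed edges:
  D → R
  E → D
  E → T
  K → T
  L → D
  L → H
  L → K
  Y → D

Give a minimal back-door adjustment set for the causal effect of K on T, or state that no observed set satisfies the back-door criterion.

K→T: minimal back-door set ∅.

desc(K)\{K}={T}; candidates ⊆ {D,E,H,L,R,Y}.
∅: K⊥T given ∅ in G with K→· removed — back-door holds.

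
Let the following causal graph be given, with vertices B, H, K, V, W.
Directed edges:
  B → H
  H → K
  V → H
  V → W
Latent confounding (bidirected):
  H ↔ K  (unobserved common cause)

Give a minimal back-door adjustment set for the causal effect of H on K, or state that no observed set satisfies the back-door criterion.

H→K: no observed back-door set.

desc(H)\{H}={K}; candidates ⊆ {B,V,W}.
H↔K: latent back-door arc(s) into H.
size 0: {}; under {} H still reaches {B,K,V,W} ∋ K.
size 1: {B}, {V}, {W}; under {B} H still reaches {K,V,W} ∋ K.
size 2: {B,V}, {B,W}, {V,W}; under {B,V} H still reaches {K} ∋ K.
H↔K cannot be blocked by any observed set — no back-door set.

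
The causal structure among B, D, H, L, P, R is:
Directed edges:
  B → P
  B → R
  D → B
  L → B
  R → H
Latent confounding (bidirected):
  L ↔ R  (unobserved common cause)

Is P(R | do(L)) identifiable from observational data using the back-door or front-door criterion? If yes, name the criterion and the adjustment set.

desc(L)\{L}={B,H,P,R}; candidates ⊆ {D}.
L↔R: latent back-door arc(s) into L.
size 0: {}; under {} L still reaches {H,R} ∋ R.
size 1: {D}; under {D} L still reaches {H,R} ∋ R.
L↔R cannot be blocked by any observed set — no back-door set.
{B}: (i) intercepts every directed L→R path; (ii) no back-door L→{B}; (iii) {L} blocks every back-door {B}→R. Front-door holds.
P(R|do(L)) = Σ_{B} P(B|L) Σ_{L'} P(R|B,L')P(L').

P(R|do(L)): frontdoor, adjust for {B}.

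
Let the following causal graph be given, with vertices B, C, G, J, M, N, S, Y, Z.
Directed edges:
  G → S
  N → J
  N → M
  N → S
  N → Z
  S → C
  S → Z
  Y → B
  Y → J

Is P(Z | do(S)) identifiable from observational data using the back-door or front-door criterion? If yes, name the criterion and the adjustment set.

desc(S)\{S}={C,Z}; candidates ⊆ {B,G,J,M,N,Y}.
size 0: {}; under {} S still reaches {G,J,M,N,Z} ∋ Z.
{N}: S⊥Z given {N} in G with S→· removed — back-door holds.
P(Z|do(S)) = Σ_{N} P(Z|S,N)·P(N).

P(Z|do(S)): backdoor, adjust for {N}.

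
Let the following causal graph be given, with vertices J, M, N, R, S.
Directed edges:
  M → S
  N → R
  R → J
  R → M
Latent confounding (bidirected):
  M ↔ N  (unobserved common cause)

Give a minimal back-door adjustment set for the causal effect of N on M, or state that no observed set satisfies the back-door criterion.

N→M: no observed back-door set.

desc(N)\{N}={J,M,R,S}; candidates ⊆ {—}.
N↔M: latent back-door arc(s) into N.
size 0: {}; under {} N still reaches {M,S} ∋ M.
N↔M cannot be blocked by any observed set — no back-door set.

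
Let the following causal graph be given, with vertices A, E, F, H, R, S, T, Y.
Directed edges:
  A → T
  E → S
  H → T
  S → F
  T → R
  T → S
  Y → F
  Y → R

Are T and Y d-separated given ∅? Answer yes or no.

Bayes-Ball from T | ∅ reaches {A,F,H,R,S}.
Y ∉ reach(T|∅) ⇒ T ⊥ Y | ∅.

Yes — T ⊥ Y | ∅.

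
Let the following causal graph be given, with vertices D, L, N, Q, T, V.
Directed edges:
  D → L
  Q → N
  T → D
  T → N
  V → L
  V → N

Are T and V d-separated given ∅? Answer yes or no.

Bayes-Ball from T | ∅ reaches {D,L,N}.
V ∉ reach(T|∅) ⇒ T ⊥ V | ∅.

Yes — T ⊥ V | ∅.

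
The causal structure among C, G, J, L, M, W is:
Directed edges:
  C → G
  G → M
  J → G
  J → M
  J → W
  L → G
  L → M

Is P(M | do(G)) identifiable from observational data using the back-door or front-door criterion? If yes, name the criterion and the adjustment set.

desc(G)\{G}={M}; candidates ⊆ {C,J,L,W}.
size 0: {}; under {} G still reaches {C,J,L,M,W} ∋ M.
size 1: {C}, {J}, {L} …(+1); under {C} G still reaches {J,L,M,W} ∋ M.
{J,L}: G⊥M given {J,L} in G with G→· removed — back-door holds.
P(M|do(G)) = Σ_{J,L} P(M|G,J,L)·P(J,L).

P(M|do(G)): backdoor, adjust for {J, L}.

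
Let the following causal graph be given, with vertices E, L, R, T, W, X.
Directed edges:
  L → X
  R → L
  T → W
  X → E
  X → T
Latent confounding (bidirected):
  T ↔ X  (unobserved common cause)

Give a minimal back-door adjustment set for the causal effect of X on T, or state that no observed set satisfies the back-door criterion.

X→T: no observed back-door set.

desc(X)\{X}={E,T,W}; candidates ⊆ {L,R}.
X↔T: latent back-door arc(s) into X.
size 0: {}; under {} X still reaches {L,R,T,W} ∋ T.
size 1: {L}, {R}; under {L} X still reaches {T,W} ∋ T.
size 2: {L,R}; under {L,R} X still reaches {T,W} ∋ T.
X↔T cannot be blocked by any observed set — no back-door set.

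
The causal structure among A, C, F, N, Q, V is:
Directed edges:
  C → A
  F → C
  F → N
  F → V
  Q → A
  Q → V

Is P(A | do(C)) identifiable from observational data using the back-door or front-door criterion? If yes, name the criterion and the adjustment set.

desc(C)\{C}={A}; candidates ⊆ {F,N,Q,V}.
∅: C⊥A given ∅ in G with C→· removed — back-door holds.
P(A|do(C)) = P(A|C) — no adjustment needed.

P(A|do(C)): backdoor, adjust for ∅.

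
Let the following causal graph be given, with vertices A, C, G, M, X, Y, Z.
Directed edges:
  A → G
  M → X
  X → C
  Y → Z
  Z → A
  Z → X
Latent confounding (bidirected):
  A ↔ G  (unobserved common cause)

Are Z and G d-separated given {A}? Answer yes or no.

No — Z and G are d-connected given {A}.

Bayes-Ball from Z | {A} reaches {C,G,X,Y}.
G ∈ reach(Z|{A}) ⇒ Z ⊥̸ G | {A}.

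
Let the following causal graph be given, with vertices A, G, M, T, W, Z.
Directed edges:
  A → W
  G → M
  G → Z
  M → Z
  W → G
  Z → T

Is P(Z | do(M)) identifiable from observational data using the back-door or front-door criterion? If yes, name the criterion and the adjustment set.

P(Z|do(M)): backdoor, adjust for {G}.

desc(M)\{M}={T,Z}; candidates ⊆ {A,G,W}.
size 0: {}; under {} M still reaches {A,G,T,W,Z} ∋ Z.
{G}: M⊥Z given {G} in G with M→· removed — back-door holds.
P(Z|do(M)) = Σ_{G} P(Z|M,G)·P(G).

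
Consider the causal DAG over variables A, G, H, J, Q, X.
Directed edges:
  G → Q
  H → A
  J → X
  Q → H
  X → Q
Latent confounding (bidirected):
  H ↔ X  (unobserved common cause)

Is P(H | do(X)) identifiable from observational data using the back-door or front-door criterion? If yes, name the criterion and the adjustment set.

desc(X)\{X}={A,H,Q}; candidates ⊆ {G,J}.
X↔H: latent back-door arc(s) into X.
size 0: {}; under {} X still reaches {A,H,J} ∋ H.
size 1: {G}, {J}; under {G} X still reaches {A,H,J} ∋ H.
size 2: {G,J}; under {G,J} X still reaches {A,H} ∋ H.
X↔H cannot be blocked by any observed set — no back-door set.
{Q}: (i) intercepts every directed X→H path; (ii) no back-door X→{Q}; (iii) {X} blocks every back-door {Q}→H. Front-door holds.
P(H|do(X)) = Σ_{Q} P(Q|X) Σ_{X'} P(H|Q,X')P(X').

P(H|do(X)): frontdoor, adjust for {Q}.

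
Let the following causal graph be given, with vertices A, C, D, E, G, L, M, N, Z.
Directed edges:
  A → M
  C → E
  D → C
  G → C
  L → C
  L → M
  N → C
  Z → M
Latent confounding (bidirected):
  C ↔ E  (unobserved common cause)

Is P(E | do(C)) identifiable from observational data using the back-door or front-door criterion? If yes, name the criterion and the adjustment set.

P(E|do(C)): not identifiable (no BD/FD set).

desc(C)\{C}={E}; candidates ⊆ {A,D,G,L,M,N,Z}.
C↔E: latent back-door arc(s) into C.
size 0: {}; under {} C still reaches {D,E,G,L,M,N} ∋ E.
size 1: {A}, {D}, {G} …(+4); under {A} C still reaches {D,E,G,L,M,N} ∋ E.
size 2: {A,D}, {A,G}, {A,L} …(+18); under {A,D} C still reaches {E,G,L,M,N} ∋ E.
C↔E cannot be blocked by any observed set — no back-door set.
No mediator lies on a directed C→…→E path.
Neither criterion identifies P(E|do(C)) in this graph.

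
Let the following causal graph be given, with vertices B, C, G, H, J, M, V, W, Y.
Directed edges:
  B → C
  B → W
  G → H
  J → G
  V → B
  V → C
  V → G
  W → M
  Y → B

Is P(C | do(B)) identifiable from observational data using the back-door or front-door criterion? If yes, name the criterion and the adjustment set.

P(C|do(B)): backdoor, adjust for {V}.

desc(B)\{B}={C,M,W}; candidates ⊆ {G,H,J,V,Y}.
size 0: {}; under {} B still reaches {C,G,H,V,Y} ∋ C.
{V}: B⊥C given {V} in G with B→· removed — back-door holds.
P(C|do(B)) = Σ_{V} P(C|B,V)·P(V).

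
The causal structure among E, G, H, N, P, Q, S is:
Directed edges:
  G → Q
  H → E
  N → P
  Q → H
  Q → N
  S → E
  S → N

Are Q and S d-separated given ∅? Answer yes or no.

Bayes-Ball from Q | ∅ reaches {E,G,H,N,P}.
S ∉ reach(Q|∅) ⇒ Q ⊥ S | ∅.

Yes — Q ⊥ S | ∅.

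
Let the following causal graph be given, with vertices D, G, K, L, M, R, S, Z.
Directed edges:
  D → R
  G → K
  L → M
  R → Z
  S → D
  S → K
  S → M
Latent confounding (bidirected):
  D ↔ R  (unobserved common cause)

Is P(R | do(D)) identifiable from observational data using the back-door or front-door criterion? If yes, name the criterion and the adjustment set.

desc(D)\{D}={R,Z}; candidates ⊆ {G,K,L,M,S}.
D↔R: latent back-door arc(s) into D.
size 0: {}; under {} D still reaches {K,M,R,S,Z} ∋ R.
size 1: {G}, {K}, {L} …(+2); under {G} D still reaches {K,M,R,S,Z} ∋ R.
size 2: {G,K}, {G,L}, {G,M} …(+7); under {G,K} D still reaches {M,R,S,Z} ∋ R.
D↔R cannot be blocked by any observed set — no back-door set.
No mediator lies on a directed D→…→R path.
Neither criterion identifies P(R|do(D)) in this graph.

P(R|do(D)): not identifiable (no BD/FD set).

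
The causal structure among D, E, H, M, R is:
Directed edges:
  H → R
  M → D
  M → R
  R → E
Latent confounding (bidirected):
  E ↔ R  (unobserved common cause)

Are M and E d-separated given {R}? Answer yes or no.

No — M and E are d-connected given {R}.

Bayes-Ball from M | {R} reaches {D,E,H}.
E ∈ reach(M|{R}) ⇒ M ⊥̸ E | {R}.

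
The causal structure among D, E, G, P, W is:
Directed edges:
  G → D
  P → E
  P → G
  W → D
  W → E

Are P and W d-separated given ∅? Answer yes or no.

Yes — P ⊥ W | ∅.

Bayes-Ball from P | ∅ reaches {D,E,G}.
W ∉ reach(P|∅) ⇒ P ⊥ W | ∅.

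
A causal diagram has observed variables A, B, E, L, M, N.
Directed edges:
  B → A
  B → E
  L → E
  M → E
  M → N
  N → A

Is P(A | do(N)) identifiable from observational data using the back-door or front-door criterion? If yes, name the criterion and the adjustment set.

P(A|do(N)): backdoor, adjust for ∅.

desc(N)\{N}={A}; candidates ⊆ {B,E,L,M}.
∅: N⊥A given ∅ in G with N→· removed — back-door holds.
P(A|do(N)) = P(A|N) — no adjustment needed.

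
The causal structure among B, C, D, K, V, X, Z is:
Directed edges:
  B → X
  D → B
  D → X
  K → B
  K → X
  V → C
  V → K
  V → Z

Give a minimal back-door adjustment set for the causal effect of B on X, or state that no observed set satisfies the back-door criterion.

B→X: minimal back-door set {D, K}.

desc(B)\{B}={X}; candidates ⊆ {C,D,K,V,Z}.
size 0: {}; under {} B still reaches {C,D,K,V,X,Z} ∋ X.
size 1: {C}, {D}, {K} …(+2); under {C} B still reaches {D,K,V,X,Z} ∋ X.
{D,K}: B⊥X given {D,K} in G with B→· removed — back-door holds.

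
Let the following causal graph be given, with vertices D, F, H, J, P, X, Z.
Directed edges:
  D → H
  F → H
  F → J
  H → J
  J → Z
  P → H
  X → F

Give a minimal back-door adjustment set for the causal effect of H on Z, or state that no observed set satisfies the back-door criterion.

H→Z: minimal back-door set {F}.

desc(H)\{H}={J,Z}; candidates ⊆ {D,F,P,X}.
size 0: {}; under {} H still reaches {D,F,J,P,X,Z} ∋ Z.
{F}: H⊥Z given {F} in G with H→· removed — back-door holds.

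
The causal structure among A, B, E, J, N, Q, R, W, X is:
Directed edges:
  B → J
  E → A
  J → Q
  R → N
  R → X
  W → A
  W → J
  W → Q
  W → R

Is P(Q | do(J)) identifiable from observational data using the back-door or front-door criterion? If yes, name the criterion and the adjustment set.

desc(J)\{J}={Q}; candidates ⊆ {A,B,E,N,R,W,X}.
size 0: {}; under {} J still reaches {A,B,N,Q,R,W,X} ∋ Q.
{W}: J⊥Q given {W} in G with J→· removed — back-door holds.
P(Q|do(J)) = Σ_{W} P(Q|J,W)·P(W).

P(Q|do(J)): backdoor, adjust for {W}.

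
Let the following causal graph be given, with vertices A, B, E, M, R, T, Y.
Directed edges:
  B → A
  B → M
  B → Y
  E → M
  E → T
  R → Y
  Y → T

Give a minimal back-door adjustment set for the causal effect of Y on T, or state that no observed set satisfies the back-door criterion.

Y→T: minimal back-door set ∅.

desc(Y)\{Y}={T}; candidates ⊆ {A,B,E,M,R}.
∅: Y⊥T given ∅ in G with Y→· removed — back-door holds.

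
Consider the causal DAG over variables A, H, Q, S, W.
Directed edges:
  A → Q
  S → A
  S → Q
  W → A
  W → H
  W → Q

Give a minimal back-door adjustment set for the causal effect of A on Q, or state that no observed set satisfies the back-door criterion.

desc(A)\{A}={Q}; candidates ⊆ {H,S,W}.
size 0: {}; under {} A still reaches {H,Q,S,W} ∋ Q.
size 1: {H}, {S}, {W}; under {H} A still reaches {Q,S,W} ∋ Q.
{S,W}: A⊥Q given {S,W} in G with A→· removed — back-door holds.

A→Q: minimal back-door set {S, W}.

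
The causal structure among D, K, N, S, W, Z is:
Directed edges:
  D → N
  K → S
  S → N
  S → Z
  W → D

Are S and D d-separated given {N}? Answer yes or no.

No — S and D are d-connected given {N}.

Bayes-Ball from S | {N} reaches {D,K,W,Z}.
D ∈ reach(S|{N}) ⇒ S ⊥̸ D | {N}.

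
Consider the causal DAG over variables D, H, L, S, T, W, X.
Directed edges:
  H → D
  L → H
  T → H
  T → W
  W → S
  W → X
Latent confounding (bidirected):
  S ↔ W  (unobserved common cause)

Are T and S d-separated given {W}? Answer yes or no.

Bayes-Ball from T | {W} reaches {D,H,S}.
S ∈ reach(T|{W}) ⇒ T ⊥̸ S | {W}.

No — T and S are d-connected given {W}.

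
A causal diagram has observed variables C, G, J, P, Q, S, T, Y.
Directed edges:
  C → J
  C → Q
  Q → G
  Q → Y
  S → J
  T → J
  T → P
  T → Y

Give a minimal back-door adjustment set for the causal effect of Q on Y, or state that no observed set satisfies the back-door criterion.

Q→Y: minimal back-door set ∅.

desc(Q)\{Q}={G,Y}; candidates ⊆ {C,J,P,S,T}.
∅: Q⊥Y given ∅ in G with Q→· removed — back-door holds.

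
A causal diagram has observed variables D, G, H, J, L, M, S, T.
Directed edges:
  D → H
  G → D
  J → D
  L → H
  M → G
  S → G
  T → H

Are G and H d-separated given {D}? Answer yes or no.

Bayes-Ball from G | {D} reaches {J,M,S}.
H ∉ reach(G|{D}) ⇒ G ⊥ H | {D}.

Yes — G ⊥ H | {D}.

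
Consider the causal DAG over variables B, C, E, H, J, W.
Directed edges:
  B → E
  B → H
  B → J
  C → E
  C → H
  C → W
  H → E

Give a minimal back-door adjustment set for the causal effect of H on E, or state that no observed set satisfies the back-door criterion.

desc(H)\{H}={E}; candidates ⊆ {B,C,J,W}.
size 0: {}; under {} H still reaches {B,C,E,J,W} ∋ E.
size 1: {B}, {C}, {J} …(+1); under {B} H still reaches {C,E,W} ∋ E.
{B,C}: H⊥E given {B,C} in G with H→· removed — back-door holds.

H→E: minimal back-door set {B, C}.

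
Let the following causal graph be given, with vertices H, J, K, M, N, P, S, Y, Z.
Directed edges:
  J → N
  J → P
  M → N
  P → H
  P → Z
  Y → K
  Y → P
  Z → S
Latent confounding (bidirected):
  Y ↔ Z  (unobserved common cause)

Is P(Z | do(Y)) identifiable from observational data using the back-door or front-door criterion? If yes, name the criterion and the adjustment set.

P(Z|do(Y)): frontdoor, adjust for {P}.

desc(Y)\{Y}={H,K,P,S,Z}; candidates ⊆ {J,M,N}.
Y↔Z: latent back-door arc(s) into Y.
size 0: {}; under {} Y still reaches {S,Z} ∋ Z.
size 1: {J}, {M}, {N}; under {J} Y still reaches {S,Z} ∋ Z.
size 2: {J,M}, {J,N}, {M,N}; under {J,M} Y still reaches {S,Z} ∋ Z.
Y↔Z cannot be blocked by any observed set — no back-door set.
{P}: (i) intercepts every directed Y→Z path; (ii) no back-door Y→{P}; (iii) {Y} blocks every back-door {P}→Z. Front-door holds.
P(Z|do(Y)) = Σ_{P} P(P|Y) Σ_{Y'} P(Z|P,Y')P(Y').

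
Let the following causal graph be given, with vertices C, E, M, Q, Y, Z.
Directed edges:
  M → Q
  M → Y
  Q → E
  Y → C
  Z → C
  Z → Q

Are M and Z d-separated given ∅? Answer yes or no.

Yes — M ⊥ Z | ∅.

Bayes-Ball from M | ∅ reaches {C,E,Q,Y}.
Z ∉ reach(M|∅) ⇒ M ⊥ Z | ∅.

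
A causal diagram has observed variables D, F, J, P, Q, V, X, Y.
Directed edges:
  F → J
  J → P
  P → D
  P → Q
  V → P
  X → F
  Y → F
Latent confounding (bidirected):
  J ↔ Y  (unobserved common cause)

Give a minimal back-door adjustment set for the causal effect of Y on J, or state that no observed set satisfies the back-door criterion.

desc(Y)\{Y}={D,F,J,P,Q}; candidates ⊆ {V,X}.
Y↔J: latent back-door arc(s) into Y.
size 0: {}; under {} Y still reaches {D,J,P,Q} ∋ J.
size 1: {V}, {X}; under {V} Y still reaches {D,J,P,Q} ∋ J.
size 2: {V,X}; under {V,X} Y still reaches {D,J,P,Q} ∋ J.
Y↔J cannot be blocked by any observed set — no back-door set.

Y→J: no observed back-door set.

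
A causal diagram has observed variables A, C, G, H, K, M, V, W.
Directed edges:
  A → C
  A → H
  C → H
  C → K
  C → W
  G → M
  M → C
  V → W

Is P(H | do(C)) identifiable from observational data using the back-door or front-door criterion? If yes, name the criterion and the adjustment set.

P(H|do(C)): backdoor, adjust for {A}.

desc(C)\{C}={H,K,W}; candidates ⊆ {A,G,M,V}.
size 0: {}; under {} C still reaches {A,G,H,M} ∋ H.
{A}: C⊥H given {A} in G with C→· removed — back-door holds.
P(H|do(C)) = Σ_{A} P(H|C,A)·P(A).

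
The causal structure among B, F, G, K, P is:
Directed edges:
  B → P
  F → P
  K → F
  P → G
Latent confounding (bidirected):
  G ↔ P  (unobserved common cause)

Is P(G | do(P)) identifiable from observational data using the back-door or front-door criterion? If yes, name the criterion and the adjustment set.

P(G|do(P)): not identifiable (no BD/FD set).

desc(P)\{P}={G}; candidates ⊆ {B,F,K}.
P↔G: latent back-door arc(s) into P.
size 0: {}; under {} P still reaches {B,F,G,K} ∋ G.
size 1: {B}, {F}, {K}; under {B} P still reaches {F,G,K} ∋ G.
size 2: {B,F}, {B,K}, {F,K}; under {B,F} P still reaches {G} ∋ G.
P↔G cannot be blocked by any observed set — no back-door set.
No mediator lies on a directed P→…→G path.
Neither criterion identifies P(G|do(P)) in this graph.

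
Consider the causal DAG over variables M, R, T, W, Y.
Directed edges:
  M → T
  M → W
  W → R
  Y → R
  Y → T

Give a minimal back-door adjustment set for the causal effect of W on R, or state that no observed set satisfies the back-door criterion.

desc(W)\{W}={R}; candidates ⊆ {M,T,Y}.
∅: W⊥R given ∅ in G with W→· removed — back-door holds.

W→R: minimal back-door set ∅.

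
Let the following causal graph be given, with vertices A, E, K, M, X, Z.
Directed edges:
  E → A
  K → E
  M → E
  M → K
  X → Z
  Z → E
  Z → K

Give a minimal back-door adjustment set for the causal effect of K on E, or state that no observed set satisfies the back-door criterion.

desc(K)\{K}={A,E}; candidates ⊆ {M,X,Z}.
size 0: {}; under {} K still reaches {A,E,M,X,Z} ∋ E.
size 1: {M}, {X}, {Z}; under {M} K still reaches {A,E,X,Z} ∋ E.
{M,Z}: K⊥E given {M,Z} in G with K→· removed — back-door holds.

K→E: minimal back-door set {M, Z}.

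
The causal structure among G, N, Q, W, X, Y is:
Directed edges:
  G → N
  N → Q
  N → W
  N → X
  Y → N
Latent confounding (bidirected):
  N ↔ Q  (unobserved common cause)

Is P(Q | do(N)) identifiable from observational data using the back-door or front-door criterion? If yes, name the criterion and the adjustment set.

desc(N)\{N}={Q,W,X}; candidates ⊆ {G,Y}.
N↔Q: latent back-door arc(s) into N.
size 0: {}; under {} N still reaches {G,Q,Y} ∋ Q.
size 1: {G}, {Y}; under {G} N still reaches {Q,Y} ∋ Q.
size 2: {G,Y}; under {G,Y} N still reaches {Q} ∋ Q.
N↔Q cannot be blocked by any observed set — no back-door set.
No mediator lies on a directed N→…→Q path.
Neither criterion identifies P(Q|do(N)) in this graph.

P(Q|do(N)): not identifiable (no BD/FD set).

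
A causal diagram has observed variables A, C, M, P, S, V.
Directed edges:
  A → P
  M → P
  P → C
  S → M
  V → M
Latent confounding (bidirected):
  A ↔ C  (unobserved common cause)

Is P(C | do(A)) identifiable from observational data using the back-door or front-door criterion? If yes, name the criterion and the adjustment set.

P(C|do(A)): frontdoor, adjust for {P}.

desc(A)\{A}={C,P}; candidates ⊆ {M,S,V}.
A↔C: latent back-door arc(s) into A.
size 0: {}; under {} A still reaches {C} ∋ C.
size 1: {M}, {S}, {V}; under {M} A still reaches {C} ∋ C.
size 2: {M,S}, {M,V}, {S,V}; under {M,S} A still reaches {C} ∋ C.
A↔C cannot be blocked by any observed set — no back-door set.
{P}: (i) intercepts every directed A→C path; (ii) no back-door A→{P}; (iii) {A} blocks every back-door {P}→C. Front-door holds.
P(C|do(A)) = Σ_{P} P(P|A) Σ_{A'} P(C|P,A')P(A').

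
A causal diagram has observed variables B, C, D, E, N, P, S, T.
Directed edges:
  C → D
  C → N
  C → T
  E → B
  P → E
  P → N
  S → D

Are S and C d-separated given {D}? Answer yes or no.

Bayes-Ball from S | {D} reaches {C,N,T}.
C ∈ reach(S|{D}) ⇒ S ⊥̸ C | {D}.

No — S and C are d-connected given {D}.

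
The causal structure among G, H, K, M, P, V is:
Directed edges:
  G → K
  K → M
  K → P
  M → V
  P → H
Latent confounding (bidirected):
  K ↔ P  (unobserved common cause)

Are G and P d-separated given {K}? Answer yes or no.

Bayes-Ball from G | {K} reaches {H,P}.
P ∈ reach(G|{K}) ⇒ G ⊥̸ P | {K}.

No — G and P are d-connected given {K}.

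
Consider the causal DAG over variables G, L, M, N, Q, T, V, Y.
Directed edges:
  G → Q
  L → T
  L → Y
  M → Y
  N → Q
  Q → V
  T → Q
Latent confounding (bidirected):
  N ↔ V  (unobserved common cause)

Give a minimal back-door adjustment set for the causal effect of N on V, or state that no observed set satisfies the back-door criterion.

N→V: no observed back-door set.

desc(N)\{N}={Q,V}; candidates ⊆ {G,L,M,T,Y}.
N↔V: latent back-door arc(s) into N.
size 0: {}; under {} N still reaches {V} ∋ V.
size 1: {G}, {L}, {M} …(+2); under {G} N still reaches {V} ∋ V.
size 2: {G,L}, {G,M}, {G,T} …(+7); under {G,L} N still reaches {V} ∋ V.
N↔V cannot be blocked by any observed set — no back-door set.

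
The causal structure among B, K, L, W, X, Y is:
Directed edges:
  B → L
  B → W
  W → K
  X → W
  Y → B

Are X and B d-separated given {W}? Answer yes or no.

Bayes-Ball from X | {W} reaches {B,L,Y}.
B ∈ reach(X|{W}) ⇒ X ⊥̸ B | {W}.

No — X and B are d-connected given {W}.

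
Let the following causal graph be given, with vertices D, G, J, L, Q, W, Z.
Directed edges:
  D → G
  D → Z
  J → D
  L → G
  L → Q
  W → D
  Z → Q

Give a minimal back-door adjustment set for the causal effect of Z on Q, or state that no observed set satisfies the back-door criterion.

Z→Q: minimal back-door set ∅.

desc(Z)\{Z}={Q}; candidates ⊆ {D,G,J,L,W}.
∅: Z⊥Q given ∅ in G with Z→· removed — back-door holds.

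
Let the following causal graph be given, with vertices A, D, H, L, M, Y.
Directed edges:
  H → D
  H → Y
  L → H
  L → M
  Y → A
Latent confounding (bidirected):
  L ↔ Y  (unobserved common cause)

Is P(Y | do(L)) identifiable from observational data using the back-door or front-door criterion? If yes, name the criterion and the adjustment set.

desc(L)\{L}={A,D,H,M,Y}; candidates ⊆ {—}.
L↔Y: latent back-door arc(s) into L.
size 0: {}; under {} L still reaches {A,Y} ∋ Y.
L↔Y cannot be blocked by any observed set — no back-door set.
{H}: (i) intercepts every directed L→Y path; (ii) no back-door L→{H}; (iii) {L} blocks every back-door {H}→Y. Front-door holds.
P(Y|do(L)) = Σ_{H} P(H|L) Σ_{L'} P(Y|H,L')P(L').

P(Y|do(L)): frontdoor, adjust for {H}.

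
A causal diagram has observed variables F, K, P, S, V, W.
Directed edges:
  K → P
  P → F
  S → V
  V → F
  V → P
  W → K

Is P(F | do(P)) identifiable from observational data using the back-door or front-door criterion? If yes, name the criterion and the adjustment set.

desc(P)\{P}={F}; candidates ⊆ {K,S,V,W}.
size 0: {}; under {} P still reaches {F,K,S,V,W} ∋ F.
{V}: P⊥F given {V} in G with P→· removed — back-door holds.
P(F|do(P)) = Σ_{V} P(F|P,V)·P(V).

P(F|do(P)): backdoor, adjust for {V}.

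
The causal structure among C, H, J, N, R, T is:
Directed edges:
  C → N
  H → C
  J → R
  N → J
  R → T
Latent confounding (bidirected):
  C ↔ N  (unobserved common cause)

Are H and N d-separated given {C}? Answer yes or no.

No — H and N are d-connected given {C}.

Bayes-Ball from H | {C} reaches {J,N,R,T}.
N ∈ reach(H|{C}) ⇒ H ⊥̸ N | {C}.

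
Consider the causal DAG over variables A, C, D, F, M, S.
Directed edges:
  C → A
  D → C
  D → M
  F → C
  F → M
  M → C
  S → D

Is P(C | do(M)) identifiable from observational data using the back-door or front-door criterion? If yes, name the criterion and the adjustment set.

desc(M)\{M}={A,C}; candidates ⊆ {D,F,S}.
size 0: {}; under {} M still reaches {A,C,D,F,S} ∋ C.
size 1: {D}, {F}, {S}; under {D} M still reaches {A,C,F} ∋ C.
{D,F}: M⊥C given {D,F} in G with M→· removed — back-door holds.
P(C|do(M)) = Σ_{D,F} P(C|M,D,F)·P(D,F).

P(C|do(M)): backdoor, adjust for {D, F}.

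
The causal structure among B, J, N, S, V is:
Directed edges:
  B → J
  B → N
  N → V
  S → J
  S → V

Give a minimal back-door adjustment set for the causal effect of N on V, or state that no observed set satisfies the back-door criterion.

desc(N)\{N}={V}; candidates ⊆ {B,J,S}.
∅: N⊥V given ∅ in G with N→· removed — back-door holds.

N→V: minimal back-door set ∅.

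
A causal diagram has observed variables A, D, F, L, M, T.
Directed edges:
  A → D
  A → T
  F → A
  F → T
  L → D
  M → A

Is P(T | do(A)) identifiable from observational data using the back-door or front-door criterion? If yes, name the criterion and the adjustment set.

P(T|do(A)): backdoor, adjust for {F}.

desc(A)\{A}={D,T}; candidates ⊆ {F,L,M}.
size 0: {}; under {} A still reaches {F,M,T} ∋ T.
{F}: A⊥T given {F} in G with A→· removed — back-door holds.
P(T|do(A)) = Σ_{F} P(T|A,F)·P(F).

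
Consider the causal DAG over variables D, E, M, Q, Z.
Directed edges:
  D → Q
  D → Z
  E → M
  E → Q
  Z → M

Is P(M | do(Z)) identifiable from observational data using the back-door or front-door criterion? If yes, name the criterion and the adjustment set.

desc(Z)\{Z}={M}; candidates ⊆ {D,E,Q}.
∅: Z⊥M given ∅ in G with Z→· removed — back-door holds.
P(M|do(Z)) = P(M|Z) — no adjustment needed.

P(M|do(Z)): backdoor, adjust for ∅.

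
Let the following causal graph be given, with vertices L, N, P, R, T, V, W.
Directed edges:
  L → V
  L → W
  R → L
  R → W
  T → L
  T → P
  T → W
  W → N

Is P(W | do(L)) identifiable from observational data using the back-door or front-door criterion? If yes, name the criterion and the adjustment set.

desc(L)\{L}={N,V,W}; candidates ⊆ {P,R,T}.
size 0: {}; under {} L still reaches {N,P,R,T,W} ∋ W.
size 1: {P}, {R}, {T}; under {P} L still reaches {N,R,T,W} ∋ W.
{R,T}: L⊥W given {R,T} in G with L→· removed — back-door holds.
P(W|do(L)) = Σ_{R,T} P(W|L,R,T)·P(R,T).

P(W|do(L)): backdoor, adjust for {R, T}.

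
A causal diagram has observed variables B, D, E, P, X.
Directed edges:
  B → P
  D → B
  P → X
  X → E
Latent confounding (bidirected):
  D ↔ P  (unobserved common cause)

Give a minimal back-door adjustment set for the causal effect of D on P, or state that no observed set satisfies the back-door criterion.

desc(D)\{D}={B,E,P,X}; candidates ⊆ {—}.
D↔P: latent back-door arc(s) into D.
size 0: {}; under {} D still reaches {E,P,X} ∋ P.
D↔P cannot be blocked by any observed set — no back-door set.

D→P: no observed back-door set.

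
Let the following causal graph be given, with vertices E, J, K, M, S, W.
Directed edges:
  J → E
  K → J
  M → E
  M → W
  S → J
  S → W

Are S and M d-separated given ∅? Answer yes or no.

Yes — S ⊥ M | ∅.

Bayes-Ball from S | ∅ reaches {E,J,W}.
M ∉ reach(S|∅) ⇒ S ⊥ M | ∅.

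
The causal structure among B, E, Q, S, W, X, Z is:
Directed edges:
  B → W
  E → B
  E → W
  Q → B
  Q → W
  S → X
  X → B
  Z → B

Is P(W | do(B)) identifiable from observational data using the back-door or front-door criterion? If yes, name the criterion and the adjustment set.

desc(B)\{B}={W}; candidates ⊆ {E,Q,S,X,Z}.
size 0: {}; under {} B still reaches {E,Q,S,W,X,Z} ∋ W.
size 1: {E}, {Q}, {S} …(+2); under {E} B still reaches {Q,S,W,X,Z} ∋ W.
{E,Q}: B⊥W given {E,Q} in G with B→· removed — back-door holds.
P(W|do(B)) = Σ_{E,Q} P(W|B,E,Q)·P(E,Q).

P(W|do(B)): backdoor, adjust for {E, Q}.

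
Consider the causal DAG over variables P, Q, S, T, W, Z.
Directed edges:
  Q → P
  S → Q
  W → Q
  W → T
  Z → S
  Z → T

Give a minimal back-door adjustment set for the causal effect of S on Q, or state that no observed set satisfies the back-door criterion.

S→Q: minimal back-door set ∅.

desc(S)\{S}={P,Q}; candidates ⊆ {T,W,Z}.
∅: S⊥Q given ∅ in G with S→· removed — back-door holds.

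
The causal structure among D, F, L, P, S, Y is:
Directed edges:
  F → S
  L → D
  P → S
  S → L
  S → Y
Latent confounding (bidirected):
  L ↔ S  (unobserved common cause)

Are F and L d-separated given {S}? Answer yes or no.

Bayes-Ball from F | {S} reaches {D,L,P}.
L ∈ reach(F|{S}) ⇒ F ⊥̸ L | {S}.

No — F and L are d-connected given {S}.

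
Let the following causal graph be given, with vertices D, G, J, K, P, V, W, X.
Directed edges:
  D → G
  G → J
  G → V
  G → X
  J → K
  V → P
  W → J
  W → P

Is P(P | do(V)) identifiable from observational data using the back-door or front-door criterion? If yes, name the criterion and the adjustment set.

desc(V)\{V}={P}; candidates ⊆ {D,G,J,K,W,X}.
∅: V⊥P given ∅ in G with V→· removed — back-door holds.
P(P|do(V)) = P(P|V) — no adjustment needed.

P(P|do(V)): backdoor, adjust for ∅.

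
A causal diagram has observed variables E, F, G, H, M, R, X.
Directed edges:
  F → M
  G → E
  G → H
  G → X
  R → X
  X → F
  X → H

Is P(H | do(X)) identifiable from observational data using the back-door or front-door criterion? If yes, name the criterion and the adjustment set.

P(H|do(X)): backdoor, adjust for {G}.

desc(X)\{X}={F,H,M}; candidates ⊆ {E,G,R}.
size 0: {}; under {} X still reaches {E,G,H,R} ∋ H.
{G}: X⊥H given {G} in G with X→· removed — back-door holds.
P(H|do(X)) = Σ_{G} P(H|X,G)·P(G).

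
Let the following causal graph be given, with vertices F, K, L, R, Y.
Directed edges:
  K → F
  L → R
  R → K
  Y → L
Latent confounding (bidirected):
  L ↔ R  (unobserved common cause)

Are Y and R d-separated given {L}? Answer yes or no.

Bayes-Ball from Y | {L} reaches {F,K,R}.
R ∈ reach(Y|{L}) ⇒ Y ⊥̸ R | {L}.

No — Y and R are d-connected given {L}.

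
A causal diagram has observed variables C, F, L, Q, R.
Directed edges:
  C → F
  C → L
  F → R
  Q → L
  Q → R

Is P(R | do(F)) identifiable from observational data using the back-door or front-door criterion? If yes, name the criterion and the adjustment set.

desc(F)\{F}={R}; candidates ⊆ {C,L,Q}.
∅: F⊥R given ∅ in G with F→· removed — back-door holds.
P(R|do(F)) = P(R|F) — no adjustment needed.

P(R|do(F)): backdoor, adjust for ∅.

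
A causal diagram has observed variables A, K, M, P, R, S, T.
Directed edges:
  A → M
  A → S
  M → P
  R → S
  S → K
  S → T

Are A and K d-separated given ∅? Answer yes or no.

Bayes-Ball from A | ∅ reaches {K,M,P,S,T}.
K ∈ reach(A|∅) ⇒ A ⊥̸ K | ∅.

No — A and K are d-connected given ∅.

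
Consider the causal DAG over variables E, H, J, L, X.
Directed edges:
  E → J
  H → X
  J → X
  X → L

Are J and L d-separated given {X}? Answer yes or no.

Bayes-Ball from J | {X} reaches {E,H}.
L ∉ reach(J|{X}) ⇒ J ⊥ L | {X}.

Yes — J ⊥ L | {X}.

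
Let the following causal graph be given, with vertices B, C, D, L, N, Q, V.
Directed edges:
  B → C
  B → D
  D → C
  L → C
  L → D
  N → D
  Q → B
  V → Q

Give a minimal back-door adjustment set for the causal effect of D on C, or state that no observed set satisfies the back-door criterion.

D→C: minimal back-door set {B, L}.

desc(D)\{D}={C}; candidates ⊆ {B,L,N,Q,V}.
size 0: {}; under {} D still reaches {B,C,L,N,Q,V} ∋ C.
size 1: {B}, {L}, {N} …(+2); under {B} D still reaches {C,L,N} ∋ C.
{B,L}: D⊥C given {B,L} in G with D→· removed — back-door holds.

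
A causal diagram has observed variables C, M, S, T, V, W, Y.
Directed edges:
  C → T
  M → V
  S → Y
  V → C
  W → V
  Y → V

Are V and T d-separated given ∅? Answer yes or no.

Bayes-Ball from V | ∅ reaches {C,M,S,T,W,Y}.
T ∈ reach(V|∅) ⇒ V ⊥̸ T | ∅.

No — V and T are d-connected given ∅.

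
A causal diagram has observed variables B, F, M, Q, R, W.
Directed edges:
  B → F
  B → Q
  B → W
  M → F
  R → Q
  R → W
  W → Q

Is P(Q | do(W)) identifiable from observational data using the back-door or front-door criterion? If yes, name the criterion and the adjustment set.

desc(W)\{W}={Q}; candidates ⊆ {B,F,M,R}.
size 0: {}; under {} W still reaches {B,F,Q,R} ∋ Q.
size 1: {B}, {F}, {M} …(+1); under {B} W still reaches {Q,R} ∋ Q.
{B,R}: W⊥Q given {B,R} in G with W→· removed — back-door holds.
P(Q|do(W)) = Σ_{B,R} P(Q|W,B,R)·P(B,R).

P(Q|do(W)): backdoor, adjust for {B, R}.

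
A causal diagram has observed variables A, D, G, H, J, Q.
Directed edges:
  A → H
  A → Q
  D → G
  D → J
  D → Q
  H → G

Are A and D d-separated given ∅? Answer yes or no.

Bayes-Ball from A | ∅ reaches {G,H,Q}.
D ∉ reach(A|∅) ⇒ A ⊥ D | ∅.

Yes — A ⊥ D | ∅.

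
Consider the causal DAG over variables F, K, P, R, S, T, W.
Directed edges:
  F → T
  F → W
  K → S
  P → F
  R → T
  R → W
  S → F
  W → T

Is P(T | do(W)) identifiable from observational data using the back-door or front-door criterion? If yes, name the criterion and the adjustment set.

desc(W)\{W}={T}; candidates ⊆ {F,K,P,R,S}.
size 0: {}; under {} W still reaches {F,K,P,R,S,T} ∋ T.
size 1: {F}, {K}, {P} …(+2); under {F} W still reaches {R,T} ∋ T.
{F,R}: W⊥T given {F,R} in G with W→· removed — back-door holds.
P(T|do(W)) = Σ_{F,R} P(T|W,F,R)·P(F,R).

P(T|do(W)): backdoor, adjust for {F, R}.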